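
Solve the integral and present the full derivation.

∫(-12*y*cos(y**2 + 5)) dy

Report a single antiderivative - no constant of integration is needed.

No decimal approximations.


Step 1. Substitute u = y**2 + 5, turning ∫(-12*y*cos(y**2 + 5)) dy into ∫(-6*cos(u)) du: now ∫(-6*cos(u)) du.
Step 2. Evaluate the standard form: now -6*sin(u).
Step 3. Substitute back u = y**2 + 5: now -6*sin(y**2 + 5).
Answer: -6*sin(y**2 + 5).


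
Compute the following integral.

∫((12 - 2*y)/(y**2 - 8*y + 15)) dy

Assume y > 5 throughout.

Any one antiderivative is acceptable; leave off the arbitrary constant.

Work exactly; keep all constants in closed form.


Answer: log(y - 5) - 3*log(y - 3).


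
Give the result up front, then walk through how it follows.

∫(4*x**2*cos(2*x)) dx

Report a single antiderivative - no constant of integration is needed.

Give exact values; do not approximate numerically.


The answer is 2*x**2*sin(2*x) + 2*x*cos(2*x) - sin(2*x).
Step 1. Integrate ∫(4*x**2*cos(2*x)) dx by parts with u = x**2, dv = (4*cos(2*x)) dx, so v = 2*sin(2*x): now 2*x**2*sin(2*x) + ∫(-4*x*sin(2*x)) dx.
Step 2. Integrate ∫(-4*x*sin(2*x)) dx by parts with u = x, dv = (-4*sin(2*x)) dx, so v = 2*cos(2*x): now 2*x**2*sin(2*x) + 2*x*cos(2*x) + ∫(-2*cos(2*x)) dx.
Step 3. Evaluate the standard form: now 2*x**2*sin(2*x) + 2*x*cos(2*x) - sin(2*x).
Answer: 2*x**2*sin(2*x) + 2*x*cos(2*x) - sin(2*x).


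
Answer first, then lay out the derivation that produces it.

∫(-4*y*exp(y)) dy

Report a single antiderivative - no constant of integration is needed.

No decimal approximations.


The answer is -4*y*exp(y) + 4*exp(y).
Step 1. Integrate ∫(-4*y*exp(y)) dy by parts with u = y, dv = (-4*exp(y)) dy, so v = -4*exp(y): now -4*y*exp(y) + ∫(4*exp(y)) dy.
Step 2. Evaluate the standard form: now -4*y*exp(y) + 4*exp(y).
Answer: -4*y*exp(y) + 4*exp(y).


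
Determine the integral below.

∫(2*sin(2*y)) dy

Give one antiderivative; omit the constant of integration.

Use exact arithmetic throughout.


Answer: -cos(2*y).


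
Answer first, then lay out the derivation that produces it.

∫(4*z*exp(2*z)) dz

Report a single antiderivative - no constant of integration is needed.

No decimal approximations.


The answer is 2*z*exp(2*z) - exp(2*z).
Step 1. Integrate ∫(4*z*exp(2*z)) dz by parts with u = z, dv = (4*exp(2*z)) dz, so v = 2*exp(2*z): now 2*z*exp(2*z) + ∫(-2*exp(2*z)) dz.
Step 2. Evaluate the standard form: now 2*z*exp(2*z) - exp(2*z).
Answer: 2*z*exp(2*z) - exp(2*z).


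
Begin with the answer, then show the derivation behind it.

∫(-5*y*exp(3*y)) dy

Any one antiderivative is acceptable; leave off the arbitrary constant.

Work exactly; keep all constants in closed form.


The answer is -5*y*exp(3*y)/3 + 5*exp(3*y)/9.
Step 1. Integrate ∫(-5*y*exp(3*y)) dy by parts with u = y, dv = (-5*exp(3*y)) dy, so v = -5*exp(3*y)/3: now -5*y*exp(3*y)/3 + ∫(5*exp(3*y)/3) dy.
Step 2. Evaluate the standard form: now -5*y*exp(3*y)/3 + 5*exp(3*y)/9.
Answer: -5*y*exp(3*y)/3 + 5*exp(3*y)/9.


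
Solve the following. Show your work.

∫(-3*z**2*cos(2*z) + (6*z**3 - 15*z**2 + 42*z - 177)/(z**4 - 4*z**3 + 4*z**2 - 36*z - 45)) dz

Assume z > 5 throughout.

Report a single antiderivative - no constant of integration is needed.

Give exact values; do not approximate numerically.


Step 1. Rewrite: now ∫(-3*z**2*cos(2*z)) dz + ∫((6*z**3 - 15*z**2 + 42*z - 177)/(z**4 - 4*z**3 + 4*z**2 - 36*z - 45)) dz.
Step 2. Integrate ∫(-3*z**2*cos(2*z)) dz by parts with u = z**2, dv = (-3*cos(2*z)) dz, so v = -3*sin(2*z)/2: now -3*z**2*sin(2*z)/2 + ∫(3*z*sin(2*z)) dz + ∫((6*z**3 - 15*z**2 + 42*z - 177)/(z**4 - 4*z**3 + 4*z**2 - 36*z - 45)) dz.
Step 3. Integrate ∫(3*z*sin(2*z)) dz by parts with u = z, dv = (3*sin(2*z)) dz, so v = -3*cos(2*z)/2: now -3*z**2*sin(2*z)/2 - 3*z*cos(2*z)/2 + ∫((6*z**3 - 15*z**2 + 42*z - 177)/(z**4 - 4*z**3 + 4*z**2 - 36*z - 45)) dz + ∫(3*cos(2*z)/2) dz.
Step 4. Evaluate the standard form: now -3*z**2*sin(2*z)/2 - 3*z*cos(2*z)/2 + 3*sin(2*z)/4 + ∫((6*z**3 - 15*z**2 + 42*z - 177)/(z**4 - 4*z**3 + 4*z**2 - 36*z - 45)) dz.
Step 5. Decompose ∫((6*z**3 - 15*z**2 + 42*z - 177)/(z**4 - 4*z**3 + 4*z**2 - 36*z - 45)) dz by partial fractions, (6*z**3 - 15*z**2 + 42*z - 177)/(z**4 - 4*z**3 + 4*z**2 - 36*z - 45) = 3/(z**2 + 9) + 4/(z + 1) + 2/(z - 5): now -3*z**2*sin(2*z)/2 - 3*z*cos(2*z)/2 + 3*sin(2*z)/4 + ∫(2/(z - 5)) dz + ∫(4/(z + 1)) dz + ∫(3/(z**2 + 9)) dz.
Step 6. Evaluate the standard form [assuming z > 5]: now -3*z**2*sin(2*z)/2 - 3*z*cos(2*z)/2 + 2*log(z - 5) + 3*sin(2*z)/4 + ∫(4/(z + 1)) dz + ∫(3/(z**2 + 9)) dz.
Step 7. Evaluate the standard form [assuming z > -1]: now -3*z**2*sin(2*z)/2 - 3*z*cos(2*z)/2 + 2*log(z - 5) + 4*log(z + 1) + 3*sin(2*z)/4 + ∫(3/(z**2 + 9)) dz.
Step 8. Evaluate the standard form: now -3*z**2*sin(2*z)/2 - 3*z*cos(2*z)/2 + 2*log(z - 5) + 4*log(z + 1) + 3*sin(2*z)/4 + atan(z/3).
Answer: -3*z**2*sin(2*z)/2 - 3*z*cos(2*z)/2 + 2*log(z - 5) + 4*log(z + 1) + 3*sin(2*z)/4 + atan(z/3).


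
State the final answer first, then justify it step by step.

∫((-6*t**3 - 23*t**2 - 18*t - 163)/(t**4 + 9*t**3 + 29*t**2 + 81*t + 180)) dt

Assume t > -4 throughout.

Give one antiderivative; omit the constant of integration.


The answer is -3*log(t + 4) - 3*log(t + 5) + 4*atan(t/3)/3.
Step 1. Decompose ∫((-6*t**3 - 23*t**2 - 18*t - 163)/(t**4 + 9*t**3 + 29*t**2 + 81*t + 180)) dt by partial fractions, (-6*t**3 - 23*t**2 - 18*t - 163)/(t**4 + 9*t**3 + 29*t**2 + 81*t + 180) = 4/(t**2 + 9) - 3/(t + 5) - 3/(t + 4): now ∫(-3/(t + 4)) dt + ∫(-3/(t + 5)) dt + ∫(4/(t**2 + 9)) dt.
Step 2. Evaluate the standard form [assuming t > -5]: now -3*log(t + 5) + ∫(-3/(t + 4)) dt + ∫(4/(t**2 + 9)) dt.
Step 3. Evaluate the standard form [assuming t > -4]: now -3*log(t + 4) - 3*log(t + 5) + ∫(4/(t**2 + 9)) dt.
Step 4. Evaluate the standard form: now -3*log(t + 4) - 3*log(t + 5) + 4*atan(t/3)/3.
Answer: -3*log(t + 4) - 3*log(t + 5) + 4*atan(t/3)/3.


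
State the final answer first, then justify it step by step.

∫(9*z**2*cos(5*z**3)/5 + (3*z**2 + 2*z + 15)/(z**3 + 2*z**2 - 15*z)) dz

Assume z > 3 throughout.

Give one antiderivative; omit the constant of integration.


The answer is -log(z) + 2*log(z - 3) + 2*log(z + 5) + 3*sin(5*z**3)/25.
Step 1. Rewrite: now ∫(9*z**2*cos(5*z**3)/5) dz + ∫((3*z**2 + 2*z + 15)/(z**3 + 2*z**2 - 15*z)) dz.
Step 2. Decompose ∫((3*z**2 + 2*z + 15)/(z**3 + 2*z**2 - 15*z)) dz by partial fractions, (3*z**2 + 2*z + 15)/(z**3 + 2*z**2 - 15*z) = 2/(z + 5) + 2/(z - 3) - 1/z: now ∫(-1/z) dz + ∫(9*z**2*cos(5*z**3)/5) dz + ∫(2/(z - 3)) dz + ∫(2/(z + 5)) dz.
Step 3. Evaluate the standard form [assuming z > -5]: now 2*log(z + 5) + ∫(-1/z) dz + ∫(9*z**2*cos(5*z**3)/5) dz + ∫(2/(z - 3)) dz.
Step 4. Evaluate the standard form [assuming z > 3]: now 2*log(z - 3) + 2*log(z + 5) + ∫(-1/z) dz + ∫(9*z**2*cos(5*z**3)/5) dz.
Step 5. Evaluate the standard form [assuming z > 0]: now -log(z) + 2*log(z - 3) + 2*log(z + 5) + ∫(9*z**2*cos(5*z**3)/5) dz.
Step 6. Substitute u = z**3, turning ∫(9*z**2*cos(5*z**3)/5) dz into ∫(3*cos(5*u)/5) du: now -log(z) + 2*log(z - 3) + 2*log(z + 5) + ∫(3*cos(5*u)/5) du.
Step 7. Evaluate the standard form: now -log(z) + 2*log(z - 3) + 2*log(z + 5) + 3*sin(5*u)/25.
Step 8. Substitute back u = z**3: now -log(z) + 2*log(z - 3) + 2*log(z + 5) + 3*sin(5*z**3)/25.
Answer: -log(z) + 2*log(z - 3) + 2*log(z + 5) + 3*sin(5*z**3)/25.


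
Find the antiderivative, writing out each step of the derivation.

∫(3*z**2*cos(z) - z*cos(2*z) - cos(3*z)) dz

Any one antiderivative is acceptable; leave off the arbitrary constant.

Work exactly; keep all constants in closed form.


Step 1. Rewrite: now ∫(-z*cos(2*z)) dz + ∫(3*z**2*cos(z)) dz + ∫(-cos(3*z)) dz.
Step 2. Integrate ∫(-z*cos(2*z)) dz by parts with u = z, dv = (-cos(2*z)) dz, so v = -sin(2*z)/2: now -z*sin(2*z)/2 + ∫(3*z**2*cos(z)) dz + ∫(sin(2*z)/2) dz + ∫(-cos(3*z)) dz.
Step 3. Evaluate the standard form: now -z*sin(2*z)/2 - cos(2*z)/4 + ∫(3*z**2*cos(z)) dz + ∫(-cos(3*z)) dz.
Step 4. Evaluate the standard form: now -z*sin(2*z)/2 - sin(3*z)/3 - cos(2*z)/4 + ∫(3*z**2*cos(z)) dz.
Step 5. Integrate ∫(3*z**2*cos(z)) dz by parts with u = z**2, dv = (3*cos(z)) dz, so v = 3*sin(z): now 3*z**2*sin(z) - z*sin(2*z)/2 - sin(3*z)/3 - cos(2*z)/4 + ∫(-6*z*sin(z)) dz.
Step 6. Integrate ∫(-6*z*sin(z)) dz by parts with u = z, dv = (-6*sin(z)) dz, so v = 6*cos(z): now 3*z**2*sin(z) - z*sin(2*z)/2 + 6*z*cos(z) - sin(3*z)/3 - cos(2*z)/4 + ∫(-6*cos(z)) dz.
Step 7. Evaluate the standard form: now 3*z**2*sin(z) - z*sin(2*z)/2 + 6*z*cos(z) - 6*sin(z) - sin(3*z)/3 - cos(2*z)/4.
Answer: 3*z**2*sin(z) - z*sin(2*z)/2 + 6*z*cos(z) - 6*sin(z) - sin(3*z)/3 - cos(2*z)/4.


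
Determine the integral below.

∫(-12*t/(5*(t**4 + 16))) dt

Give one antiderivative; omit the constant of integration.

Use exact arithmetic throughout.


Answer: -3*atan(t**2/4)/10.


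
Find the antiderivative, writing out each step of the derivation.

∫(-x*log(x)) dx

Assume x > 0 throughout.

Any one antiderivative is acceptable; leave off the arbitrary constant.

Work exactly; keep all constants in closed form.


Step 1. Integrate ∫(-x*log(x)) dx by parts with u = log(x), dv = (-x) dx, so v = -x**2/2 [assuming x > 0]: now -x**2*log(x)/2 + ∫(x/2) dx.
Step 2. Evaluate the standard form: now -x**2*log(x)/2 + x**2/4.
Answer: -x**2*log(x)/2 + x**2/4.


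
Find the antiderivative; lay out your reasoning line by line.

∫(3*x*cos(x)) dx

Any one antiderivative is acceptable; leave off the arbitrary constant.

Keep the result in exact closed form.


Step 1. Integrate ∫(3*x*cos(x)) dx by parts with u = x, dv = (3*cos(x)) dx, so v = 3*sin(x): now 3*x*sin(x) + ∫(-3*sin(x)) dx.
Step 2. Evaluate the standard form: now 3*x*sin(x) + 3*cos(x).
Answer: 3*x*sin(x) + 3*cos(x).


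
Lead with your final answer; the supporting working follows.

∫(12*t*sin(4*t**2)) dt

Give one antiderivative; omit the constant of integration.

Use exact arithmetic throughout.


The answer is -3*cos(4*t**2)/2.
Step 1. Substitute u = t**2, turning ∫(12*t*sin(4*t**2)) dt into ∫(6*sin(4*u)) du: now ∫(6*sin(4*u)) du.
Step 2. Evaluate the standard form: now -3*cos(4*u)/2.
Step 3. Substitute back u = t**2: now -3*cos(4*t**2)/2.
Answer: -3*cos(4*t**2)/2.


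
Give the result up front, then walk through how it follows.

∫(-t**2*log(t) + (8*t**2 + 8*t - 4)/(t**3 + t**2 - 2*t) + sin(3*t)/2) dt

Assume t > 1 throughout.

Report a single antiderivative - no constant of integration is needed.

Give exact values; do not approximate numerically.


The answer is -t**3*log(t)/3 + t**3/9 + 2*log(t) + 4*log(t - 1) + 2*log(t + 2) - cos(3*t)/6.
Step 1. Rewrite: now ∫(-t**2*log(t)) dt + ∫((8*t**2 + 8*t - 4)/(t**3 + t**2 - 2*t)) dt + ∫(sin(3*t)/2) dt.
Step 2. Evaluate the standard form: now -cos(3*t)/6 + ∫(-t**2*log(t)) dt + ∫((8*t**2 + 8*t - 4)/(t**3 + t**2 - 2*t)) dt.
Step 3. Decompose ∫((8*t**2 + 8*t - 4)/(t**3 + t**2 - 2*t)) dt by partial fractions, (8*t**2 + 8*t - 4)/(t**3 + t**2 - 2*t) = 2/(t + 2) + 4/(t - 1) + 2/t: now -cos(3*t)/6 + ∫(2/t) dt + ∫(-t**2*log(t)) dt + ∫(4/(t - 1)) dt + ∫(2/(t + 2)) dt.
Step 4. Evaluate the standard form [assuming t > -2]: now 2*log(t + 2) - cos(3*t)/6 + ∫(2/t) dt + ∫(-t**2*log(t)) dt + ∫(4/(t - 1)) dt.
Step 5. Evaluate the standard form [assuming t > 1]: now 4*log(t - 1) + 2*log(t + 2) - cos(3*t)/6 + ∫(2/t) dt + ∫(-t**2*log(t)) dt.
Step 6. Evaluate the standard form [assuming t > 0]: now 2*log(t) + 4*log(t - 1) + 2*log(t + 2) - cos(3*t)/6 + ∫(-t**2*log(t)) dt.
Step 7. Integrate ∫(-t**2*log(t)) dt by parts with u = log(t), dv = (-t**2) dt, so v = -t**3/3 [assuming t > 0]: now -t**3*log(t)/3 + 2*log(t) + 4*log(t - 1) + 2*log(t + 2) - cos(3*t)/6 + ∫(t**2/3) dt.
Step 8. Evaluate the standard form: now -t**3*log(t)/3 + t**3/9 + 2*log(t) + 4*log(t - 1) + 2*log(t + 2) - cos(3*t)/6.
Answer: -t**3*log(t)/3 + t**3/9 + 2*log(t) + 4*log(t - 1) + 2*log(t + 2) - cos(3*t)/6.


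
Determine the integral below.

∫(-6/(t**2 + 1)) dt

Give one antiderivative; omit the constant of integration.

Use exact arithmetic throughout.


Answer: -6*atan(t).


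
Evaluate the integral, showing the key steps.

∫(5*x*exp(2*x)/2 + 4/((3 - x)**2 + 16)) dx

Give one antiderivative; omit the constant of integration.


Step 1. Rewrite: now ∫(5*x*exp(2*x)/2) dx + ∫(4/((3 - x)**2 + 16)) dx.
Step 2. Integrate ∫(5*x*exp(2*x)/2) dx by parts with u = x, dv = (5*exp(2*x)/2) dx, so v = 5*exp(2*x)/4: now 5*x*exp(2*x)/4 + ∫(4/((3 - x)**2 + 16)) dx + ∫(-5*exp(2*x)/4) dx.
Step 3. Evaluate the standard form: now 5*x*exp(2*x)/4 - 5*exp(2*x)/8 + ∫(4/((3 - x)**2 + 16)) dx.
Step 4. Substitute u = 3 - x, turning ∫(4/((3 - x)**2 + 16)) dx into ∫(-4/(u**2 + 16)) du: now 5*x*exp(2*x)/4 - 5*exp(2*x)/8 + ∫(-4/(u**2 + 16)) du.
Step 5. Evaluate the standard form: now 5*x*exp(2*x)/4 - 5*exp(2*x)/8 - atan(u/4).
Step 6. Substitute back u = 3 - x: now 5*x*exp(2*x)/4 - 5*exp(2*x)/8 + atan(x/4 - 3/4).
Answer: 5*x*exp(2*x)/4 - 5*exp(2*x)/8 + atan(x/4 - 3/4).


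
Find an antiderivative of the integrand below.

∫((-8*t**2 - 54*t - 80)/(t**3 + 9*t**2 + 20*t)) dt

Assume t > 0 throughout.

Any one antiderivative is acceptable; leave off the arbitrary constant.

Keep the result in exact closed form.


Answer: -4*log(t) - 2*log(t + 4) - 2*log(t + 5).


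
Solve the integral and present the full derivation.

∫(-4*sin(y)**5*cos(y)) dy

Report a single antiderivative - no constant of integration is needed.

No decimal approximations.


Step 1. Substitute u = sin(y), turning ∫(-4*sin(y)**5*cos(y)) dy into ∫(-4*u**5) du: now ∫(-4*u**5) du.
Step 2. Evaluate the standard form: now -2*u**6/3.
Step 3. Substitute back u = sin(y): now -2*sin(y)**6/3.
Answer: -2*sin(y)**6/3.


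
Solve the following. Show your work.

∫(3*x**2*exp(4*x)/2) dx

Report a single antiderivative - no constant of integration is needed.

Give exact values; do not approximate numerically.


Step 1. Integrate ∫(3*x**2*exp(4*x)/2) dx by parts with u = x**2, dv = (3*exp(4*x)/2) dx, so v = 3*exp(4*x)/8: now 3*x**2*exp(4*x)/8 + ∫(-3*x*exp(4*x)/4) dx.
Step 2. Integrate ∫(-3*x*exp(4*x)/4) dx by parts with u = x, dv = (-3*exp(4*x)/4) dx, so v = -3*exp(4*x)/16: now 3*x**2*exp(4*x)/8 - 3*x*exp(4*x)/16 + ∫(3*exp(4*x)/16) dx.
Step 3. Evaluate the standard form: now 3*x**2*exp(4*x)/8 - 3*x*exp(4*x)/16 + 3*exp(4*x)/64.
Answer: 3*x**2*exp(4*x)/8 - 3*x*exp(4*x)/16 + 3*exp(4*x)/64.


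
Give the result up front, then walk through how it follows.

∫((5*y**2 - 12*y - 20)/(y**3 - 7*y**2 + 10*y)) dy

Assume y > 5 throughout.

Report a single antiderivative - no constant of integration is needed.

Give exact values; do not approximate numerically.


The answer is -2*log(y) + 3*log(y - 5) + 4*log(y - 2).
Step 1. Decompose ∫((5*y**2 - 12*y - 20)/(y**3 - 7*y**2 + 10*y)) dy by partial fractions, (5*y**2 - 12*y - 20)/(y**3 - 7*y**2 + 10*y) = 4/(y - 2) + 3/(y - 5) - 2/y: now ∫(-2/y) dy + ∫(3/(y - 5)) dy + ∫(4/(y - 2)) dy.
Step 2. Evaluate the standard form [assuming y > 5]: now 3*log(y - 5) + ∫(-2/y) dy + ∫(4/(y - 2)) dy.
Step 3. Evaluate the standard form [assuming y > 0]: now -2*log(y) + 3*log(y - 5) + ∫(4/(y - 2)) dy.
Step 4. Evaluate the standard form [assuming y > 2]: now -2*log(y) + 3*log(y - 5) + 4*log(y - 2).
Answer: -2*log(y) + 3*log(y - 5) + 4*log(y - 2).


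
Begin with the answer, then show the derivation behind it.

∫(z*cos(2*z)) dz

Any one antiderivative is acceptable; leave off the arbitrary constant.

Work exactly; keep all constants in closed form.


The answer is z*sin(2*z)/2 + cos(2*z)/4.
Step 1. Integrate ∫(z*cos(2*z)) dz by parts with u = z, dv = (cos(2*z)) dz, so v = sin(2*z)/2: now z*sin(2*z)/2 + ∫(-sin(2*z)/2) dz.
Step 2. Evaluate the standard form: now z*sin(2*z)/2 + cos(2*z)/4.
Answer: z*sin(2*z)/2 + cos(2*z)/4.


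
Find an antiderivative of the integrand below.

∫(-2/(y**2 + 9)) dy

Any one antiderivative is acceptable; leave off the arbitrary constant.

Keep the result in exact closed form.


Answer: -2*atan(y/3)/3.


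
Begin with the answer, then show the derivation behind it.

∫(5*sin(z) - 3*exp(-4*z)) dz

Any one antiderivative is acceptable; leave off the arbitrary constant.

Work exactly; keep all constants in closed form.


The answer is -5*cos(z) + 3*exp(-4*z)/4.
Step 1. Rewrite: now ∫(-3*exp(-4*z)) dz + ∫(5*sin(z)) dz.
Step 2. Evaluate the standard form: now ∫(5*sin(z)) dz + 3*exp(-4*z)/4.
Step 3. Evaluate the standard form: now -5*cos(z) + 3*exp(-4*z)/4.
Answer: -5*cos(z) + 3*exp(-4*z)/4.


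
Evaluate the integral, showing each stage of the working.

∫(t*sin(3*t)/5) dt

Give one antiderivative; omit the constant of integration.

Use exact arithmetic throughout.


Step 1. Integrate ∫(t*sin(3*t)/5) dt by parts with u = t, dv = (sin(3*t)/5) dt, so v = -cos(3*t)/15: now -t*cos(3*t)/15 + ∫(cos(3*t)/15) dt.
Step 2. Evaluate the standard form: now -t*cos(3*t)/15 + sin(3*t)/45.
Answer: -t*cos(3*t)/15 + sin(3*t)/45.


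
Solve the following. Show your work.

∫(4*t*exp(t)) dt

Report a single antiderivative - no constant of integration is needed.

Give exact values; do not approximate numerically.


Step 1. Integrate ∫(4*t*exp(t)) dt by parts with u = t, dv = (4*exp(t)) dt, so v = 4*exp(t): now 4*t*exp(t) + ∫(-4*exp(t)) dt.
Step 2. Evaluate the standard form: now 4*t*exp(t) - 4*exp(t).
Answer: 4*t*exp(t) - 4*exp(t).


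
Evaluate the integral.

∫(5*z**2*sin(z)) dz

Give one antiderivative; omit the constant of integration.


Answer: -5*z**2*cos(z) + 10*z*sin(z) + 10*cos(z).


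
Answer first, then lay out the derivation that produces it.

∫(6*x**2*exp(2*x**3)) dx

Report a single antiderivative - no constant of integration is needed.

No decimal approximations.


The answer is exp(2*x**3).
Step 1. Substitute u = x**3, turning ∫(6*x**2*exp(2*x**3)) dx into ∫(2*exp(2*u)) du: now ∫(2*exp(2*u)) du.
Step 2. Evaluate the standard form: now exp(2*u).
Step 3. Substitute back u = x**3: now exp(2*x**3).
Answer: exp(2*x**3).


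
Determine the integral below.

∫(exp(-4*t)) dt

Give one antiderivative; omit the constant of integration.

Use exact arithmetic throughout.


Answer: -exp(-4*t)/4.


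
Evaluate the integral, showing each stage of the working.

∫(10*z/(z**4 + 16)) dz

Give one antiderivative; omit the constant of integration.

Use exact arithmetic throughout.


Step 1. Substitute u = z**2, turning ∫(10*z/(z**4 + 16)) dz into ∫(5/(u**2 + 16)) du: now ∫(5/(u**2 + 16)) du.
Step 2. Evaluate the standard form: now 5*atan(u/4)/4.
Step 3. Substitute back u = z**2: now 5*atan(z**2/4)/4.
Answer: 5*atan(z**2/4)/4.


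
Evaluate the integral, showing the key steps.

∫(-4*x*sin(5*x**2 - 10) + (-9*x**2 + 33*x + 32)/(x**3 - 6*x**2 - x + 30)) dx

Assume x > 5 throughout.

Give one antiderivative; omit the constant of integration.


Step 1. Rewrite: now ∫(-4*x*sin(5*x**2 - 10)) dx + ∫((-9*x**2 + 33*x + 32)/(x**3 - 6*x**2 - x + 30)) dx.
Step 2. Substitute u = x**2 - 2, turning ∫(-4*x*sin(5*x**2 - 10)) dx into ∫(-2*sin(5*u)) du: now ∫((-9*x**2 + 33*x + 32)/(x**3 - 6*x**2 - x + 30)) dx + ∫(-2*sin(5*u)) du.
Step 3. Evaluate the standard form: now 2*cos(5*u)/5 + ∫((-9*x**2 + 33*x + 32)/(x**3 - 6*x**2 - x + 30)) dx.
Step 4. Substitute back u = x**2 - 2: now 2*cos(5*x**2 - 10)/5 + ∫((-9*x**2 + 33*x + 32)/(x**3 - 6*x**2 - x + 30)) dx.
Step 5. Decompose ∫((-9*x**2 + 33*x + 32)/(x**3 - 6*x**2 - x + 30)) dx by partial fractions, (-9*x**2 + 33*x + 32)/(x**3 - 6*x**2 - x + 30) = -2/(x + 2) - 5/(x - 3) - 2/(x - 5): now 2*cos(5*x**2 - 10)/5 + ∫(-2/(x - 5)) dx + ∫(-5/(x - 3)) dx + ∫(-2/(x + 2)) dx.
Step 6. Evaluate the standard form [assuming x > -2]: now -2*log(x + 2) + 2*cos(5*x**2 - 10)/5 + ∫(-2/(x - 5)) dx + ∫(-5/(x - 3)) dx.
Step 7. Evaluate the standard form [assuming x > 5]: now -2*log(x - 5) - 2*log(x + 2) + 2*cos(5*x**2 - 10)/5 + ∫(-5/(x - 3)) dx.
Step 8. Evaluate the standard form [assuming x > 3]: now -2*log(x - 5) - 5*log(x - 3) - 2*log(x + 2) + 2*cos(5*x**2 - 10)/5.
Answer: -2*log(x - 5) - 5*log(x - 3) - 2*log(x + 2) + 2*cos(5*x**2 - 10)/5.


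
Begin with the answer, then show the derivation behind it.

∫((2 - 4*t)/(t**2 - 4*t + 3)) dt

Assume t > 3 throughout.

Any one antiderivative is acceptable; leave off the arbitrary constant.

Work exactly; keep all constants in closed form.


The answer is -5*log(t - 3) + log(t - 1).
Step 1. Decompose ∫((2 - 4*t)/(t**2 - 4*t + 3)) dt by partial fractions, (2 - 4*t)/(t**2 - 4*t + 3) = 1/(t - 1) - 5/(t - 3): now ∫(-5/(t - 3)) dt + ∫(1/(t - 1)) dt.
Step 2. Evaluate the standard form [assuming t > 1]: now log(t - 1) + ∫(-5/(t - 3)) dt.
Step 3. Evaluate the standard form [assuming t > 3]: now -5*log(t - 3) + log(t - 1).
Answer: -5*log(t - 3) + log(t - 1).


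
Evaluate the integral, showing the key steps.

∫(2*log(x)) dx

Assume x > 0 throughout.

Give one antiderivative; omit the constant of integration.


Step 1. Integrate ∫(2*log(x)) dx by parts with u = log(x), dv = (2) dx, so v = 2*x [assuming x > 0]: now 2*x*log(x) + ∫(-2) dx.
Step 2. Evaluate the standard form: now 2*x*log(x) - 2*x.
Answer: 2*x*log(x) - 2*x.


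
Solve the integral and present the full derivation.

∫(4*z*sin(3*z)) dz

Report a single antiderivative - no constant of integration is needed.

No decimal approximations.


Step 1. Integrate ∫(4*z*sin(3*z)) dz by parts with u = z, dv = (4*sin(3*z)) dz, so v = -4*cos(3*z)/3: now -4*z*cos(3*z)/3 + ∫(4*cos(3*z)/3) dz.
Step 2. Evaluate the standard form: now -4*z*cos(3*z)/3 + 4*sin(3*z)/9.
Answer: -4*z*cos(3*z)/3 + 4*sin(3*z)/9.


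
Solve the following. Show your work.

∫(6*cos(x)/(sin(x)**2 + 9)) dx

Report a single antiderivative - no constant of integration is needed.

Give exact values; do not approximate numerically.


Step 1. Substitute u = sin(x), turning ∫(6*cos(x)/(sin(x)**2 + 9)) dx into ∫(6/(u**2 + 9)) du: now ∫(6/(u**2 + 9)) du.
Step 2. Evaluate the standard form: now 2*atan(u/3).
Step 3. Substitute back u = sin(x): now 2*atan(sin(x)/3).
Answer: 2*atan(sin(x)/3).


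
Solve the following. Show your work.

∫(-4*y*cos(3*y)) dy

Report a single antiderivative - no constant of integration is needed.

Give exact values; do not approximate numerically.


Step 1. Integrate ∫(-4*y*cos(3*y)) dy by parts with u = y, dv = (-4*cos(3*y)) dy, so v = -4*sin(3*y)/3: now -4*y*sin(3*y)/3 + ∫(4*sin(3*y)/3) dy.
Step 2. Evaluate the standard form: now -4*y*sin(3*y)/3 - 4*cos(3*y)/9.
Answer: -4*y*sin(3*y)/3 - 4*cos(3*y)/9.


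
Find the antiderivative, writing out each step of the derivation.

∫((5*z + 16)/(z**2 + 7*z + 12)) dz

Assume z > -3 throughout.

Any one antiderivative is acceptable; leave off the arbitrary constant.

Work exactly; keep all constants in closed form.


Step 1. Decompose ∫((5*z + 16)/(z**2 + 7*z + 12)) dz by partial fractions, (5*z + 16)/(z**2 + 7*z + 12) = 4/(z + 4) + 1/(z + 3): now ∫(1/(z + 3)) dz + ∫(4/(z + 4)) dz.
Step 2. Evaluate the standard form [assuming z > -4]: now 4*log(z + 4) + ∫(1/(z + 3)) dz.
Step 3. Evaluate the standard form [assuming z > -3]: now log(z + 3) + 4*log(z + 4).
Answer: log(z + 3) + 4*log(z + 4).


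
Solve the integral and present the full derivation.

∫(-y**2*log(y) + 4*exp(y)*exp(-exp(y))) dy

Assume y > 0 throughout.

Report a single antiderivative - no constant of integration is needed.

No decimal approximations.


Step 1. Rewrite: now ∫(-y**2*log(y)) dy + ∫(4*exp(y)*exp(-exp(y))) dy.
Step 2. Integrate ∫(-y**2*log(y)) dy by parts with u = log(y), dv = (-y**2) dy, so v = -y**3/3 [assuming y > 0]: now -y**3*log(y)/3 + ∫(y**2/3) dy + ∫(4*exp(y)*exp(-exp(y))) dy.
Step 3. Evaluate the standard form: now -y**3*log(y)/3 + y**3/9 + ∫(4*exp(y)*exp(-exp(y))) dy.
Step 4. Substitute u = exp(y), turning ∫(4*exp(y)*exp(-exp(y))) dy into ∫(4*exp(-u)) du: now -y**3*log(y)/3 + y**3/9 + ∫(4*exp(-u)) du.
Step 5. Evaluate the standard form: now -y**3*log(y)/3 + y**3/9 - 4*exp(-u).
Step 6. Substitute back u = exp(y): now -y**3*log(y)/3 + y**3/9 - 4*exp(-exp(y)).
Answer: -y**3*log(y)/3 + y**3/9 - 4*exp(-exp(y)).


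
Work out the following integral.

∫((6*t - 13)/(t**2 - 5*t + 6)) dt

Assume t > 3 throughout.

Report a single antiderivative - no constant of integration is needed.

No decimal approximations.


Answer: 5*log(t - 3) + log(t - 2).


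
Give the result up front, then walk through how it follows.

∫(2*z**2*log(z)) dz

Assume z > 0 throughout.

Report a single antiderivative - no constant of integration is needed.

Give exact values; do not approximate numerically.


The answer is 2*z**3*log(z)/3 - 2*z**3/9.
Step 1. Integrate ∫(2*z**2*log(z)) dz by parts with u = log(z), dv = (2*z**2) dz, so v = 2*z**3/3 [assuming z > 0]: now 2*z**3*log(z)/3 + ∫(-2*z**2/3) dz.
Step 2. Evaluate the standard form: now 2*z**3*log(z)/3 - 2*z**3/9.
Answer: 2*z**3*log(z)/3 - 2*z**3/9.


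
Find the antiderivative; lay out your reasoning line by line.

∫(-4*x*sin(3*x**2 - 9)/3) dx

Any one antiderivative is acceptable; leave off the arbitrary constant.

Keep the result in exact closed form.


Step 1. Substitute u = x**2 - 3, turning ∫(-4*x*sin(3*x**2 - 9)/3) dx into ∫(-2*sin(3*u)/3) du: now ∫(-2*sin(3*u)/3) du.
Step 2. Evaluate the standard form: now 2*cos(3*u)/9.
Step 3. Substitute back u = x**2 - 3: now 2*cos(3*x**2 - 9)/9.
Answer: 2*cos(3*x**2 - 9)/9.


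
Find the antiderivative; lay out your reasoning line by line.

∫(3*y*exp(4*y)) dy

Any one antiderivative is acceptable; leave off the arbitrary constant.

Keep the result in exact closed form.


Step 1. Integrate ∫(3*y*exp(4*y)) dy by parts with u = y, dv = (3*exp(4*y)) dy, so v = 3*exp(4*y)/4: now 3*y*exp(4*y)/4 + ∫(-3*exp(4*y)/4) dy.
Step 2. Evaluate the standard form: now 3*y*exp(4*y)/4 - 3*exp(4*y)/16.
Answer: 3*y*exp(4*y)/4 - 3*exp(4*y)/16.


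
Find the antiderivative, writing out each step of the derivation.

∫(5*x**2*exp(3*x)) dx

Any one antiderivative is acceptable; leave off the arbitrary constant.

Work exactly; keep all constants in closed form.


Step 1. Integrate ∫(5*x**2*exp(3*x)) dx by parts with u = x**2, dv = (5*exp(3*x)) dx, so v = 5*exp(3*x)/3: now 5*x**2*exp(3*x)/3 + ∫(-10*x*exp(3*x)/3) dx.
Step 2. Integrate ∫(-10*x*exp(3*x)/3) dx by parts with u = x, dv = (-10*exp(3*x)/3) dx, so v = -10*exp(3*x)/9: now 5*x**2*exp(3*x)/3 - 10*x*exp(3*x)/9 + ∫(10*exp(3*x)/9) dx.
Step 3. Evaluate the standard form: now 5*x**2*exp(3*x)/3 - 10*x*exp(3*x)/9 + 10*exp(3*x)/27.
Answer: 5*x**2*exp(3*x)/3 - 10*x*exp(3*x)/9 + 10*exp(3*x)/27.


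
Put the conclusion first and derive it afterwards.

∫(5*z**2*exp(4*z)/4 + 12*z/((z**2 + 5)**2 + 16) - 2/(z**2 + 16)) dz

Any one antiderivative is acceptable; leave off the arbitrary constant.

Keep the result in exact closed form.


The answer is 5*z**2*exp(4*z)/16 - 5*z*exp(4*z)/32 + 5*exp(4*z)/128 - atan(z/4)/2 + 3*atan(z**2/4 + 5/4)/2.
Step 1. Rewrite: now ∫(12*z/((z**2 + 5)**2 + 16)) dz + ∫(5*z**2*exp(4*z)/4) dz + ∫(-2/(z**2 + 16)) dz.
Step 2. Evaluate the standard form: now -atan(z/4)/2 + ∫(12*z/((z**2 + 5)**2 + 16)) dz + ∫(5*z**2*exp(4*z)/4) dz.
Step 3. Integrate ∫(5*z**2*exp(4*z)/4) dz by parts with u = z**2, dv = (5*exp(4*z)/4) dz, so v = 5*exp(4*z)/16: now 5*z**2*exp(4*z)/16 - atan(z/4)/2 + ∫(12*z/((z**2 + 5)**2 + 16)) dz + ∫(-5*z*exp(4*z)/8) dz.
Step 4. Integrate ∫(-5*z*exp(4*z)/8) dz by parts with u = z, dv = (-5*exp(4*z)/8) dz, so v = -5*exp(4*z)/32: now 5*z**2*exp(4*z)/16 - 5*z*exp(4*z)/32 - atan(z/4)/2 + ∫(12*z/((z**2 + 5)**2 + 16)) dz + ∫(5*exp(4*z)/32) dz.
Step 5. Evaluate the standard form: now 5*z**2*exp(4*z)/16 - 5*z*exp(4*z)/32 + 5*exp(4*z)/128 - atan(z/4)/2 + ∫(12*z/((z**2 + 5)**2 + 16)) dz.
Step 6. Substitute u = z**2 + 5, turning ∫(12*z/((z**2 + 5)**2 + 16)) dz into ∫(6/(u**2 + 16)) du: now 5*z**2*exp(4*z)/16 - 5*z*exp(4*z)/32 + 5*exp(4*z)/128 - atan(z/4)/2 + ∫(6/(u**2 + 16)) du.
Step 7. Evaluate the standard form: now 5*z**2*exp(4*z)/16 - 5*z*exp(4*z)/32 + 5*exp(4*z)/128 + 3*atan(u/4)/2 - atan(z/4)/2.
Step 8. Substitute back u = z**2 + 5: now 5*z**2*exp(4*z)/16 - 5*z*exp(4*z)/32 + 5*exp(4*z)/128 - atan(z/4)/2 + 3*atan(z**2/4 + 5/4)/2.
Answer: 5*z**2*exp(4*z)/16 - 5*z*exp(4*z)/32 + 5*exp(4*z)/128 - atan(z/4)/2 + 3*atan(z**2/4 + 5/4)/2.


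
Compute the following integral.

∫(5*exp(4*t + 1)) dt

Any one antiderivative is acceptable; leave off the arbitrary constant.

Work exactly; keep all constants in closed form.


Answer: 5*exp(4*t + 1)/4.


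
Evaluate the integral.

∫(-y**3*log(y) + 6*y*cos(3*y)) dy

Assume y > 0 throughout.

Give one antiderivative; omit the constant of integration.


Answer: -y**4*log(y)/4 + y**4/16 + 2*y*sin(3*y) + 2*cos(3*y)/3.


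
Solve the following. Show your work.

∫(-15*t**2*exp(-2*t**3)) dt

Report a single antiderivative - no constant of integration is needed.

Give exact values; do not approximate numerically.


Step 1. Substitute u = t**3, turning ∫(-15*t**2*exp(-2*t**3)) dt into ∫(-5*exp(-2*u)) du: now ∫(-5*exp(-2*u)) du.
Step 2. Evaluate the standard form: now 5*exp(-2*u)/2.
Step 3. Substitute back u = t**3: now 5*exp(-2*t**3)/2.
Answer: 5*exp(-2*t**3)/2.


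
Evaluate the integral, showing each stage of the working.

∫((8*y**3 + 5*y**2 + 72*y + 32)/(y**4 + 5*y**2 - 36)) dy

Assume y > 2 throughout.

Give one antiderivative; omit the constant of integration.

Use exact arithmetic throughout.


Step 1. Decompose ∫((8*y**3 + 5*y**2 + 72*y + 32)/(y**4 + 5*y**2 - 36)) dy by partial fractions, (8*y**3 + 5*y**2 + 72*y + 32)/(y**4 + 5*y**2 - 36) = 1/(y**2 + 9) + 3/(y + 2) + 5/(y - 2): now ∫(5/(y - 2)) dy + ∫(3/(y + 2)) dy + ∫(1/(y**2 + 9)) dy.
Step 2. Evaluate the standard form [assuming y > -2]: now 3*log(y + 2) + ∫(5/(y - 2)) dy + ∫(1/(y**2 + 9)) dy.
Step 3. Evaluate the standard form [assuming y > 2]: now 5*log(y - 2) + 3*log(y + 2) + ∫(1/(y**2 + 9)) dy.
Step 4. Evaluate the standard form: now 5*log(y - 2) + 3*log(y + 2) + atan(y/3)/3.
Answer: 5*log(y - 2) + 3*log(y + 2) + atan(y/3)/3.


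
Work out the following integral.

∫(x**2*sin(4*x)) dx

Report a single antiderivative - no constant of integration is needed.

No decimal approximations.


Answer: -x**2*cos(4*x)/4 + x*sin(4*x)/8 + cos(4*x)/32.


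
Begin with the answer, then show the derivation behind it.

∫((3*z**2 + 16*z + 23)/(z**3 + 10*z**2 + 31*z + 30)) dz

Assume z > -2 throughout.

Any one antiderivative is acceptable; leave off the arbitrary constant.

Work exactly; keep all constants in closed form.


The answer is log(z + 2) - log(z + 3) + 3*log(z + 5).
Step 1. Decompose ∫((3*z**2 + 16*z + 23)/(z**3 + 10*z**2 + 31*z + 30)) dz by partial fractions, (3*z**2 + 16*z + 23)/(z**3 + 10*z**2 + 31*z + 30) = 3/(z + 5) - 1/(z + 3) + 1/(z + 2): now ∫(1/(z + 2)) dz + ∫(-1/(z + 3)) dz + ∫(3/(z + 5)) dz.
Step 2. Evaluate the standard form [assuming z > -2]: now log(z + 2) + ∫(-1/(z + 3)) dz + ∫(3/(z + 5)) dz.
Step 3. Evaluate the standard form [assuming z > -3]: now log(z + 2) - log(z + 3) + ∫(3/(z + 5)) dz.
Step 4. Evaluate the standard form [assuming z > -5]: now log(z + 2) - log(z + 3) + 3*log(z + 5).
Answer: log(z + 2) - log(z + 3) + 3*log(z + 5).


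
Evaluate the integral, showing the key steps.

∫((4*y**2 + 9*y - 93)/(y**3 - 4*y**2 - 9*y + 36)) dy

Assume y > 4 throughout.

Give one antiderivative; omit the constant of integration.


Step 1. Decompose ∫((4*y**2 + 9*y - 93)/(y**3 - 4*y**2 - 9*y + 36)) dy by partial fractions, (4*y**2 + 9*y - 93)/(y**3 - 4*y**2 - 9*y + 36) = -2/(y + 3) + 5/(y - 3) + 1/(y - 4): now ∫(1/(y - 4)) dy + ∫(5/(y - 3)) dy + ∫(-2/(y + 3)) dy.
Step 2. Evaluate the standard form [assuming y > -3]: now -2*log(y + 3) + ∫(1/(y - 4)) dy + ∫(5/(y - 3)) dy.
Step 3. Evaluate the standard form [assuming y > 3]: now 5*log(y - 3) - 2*log(y + 3) + ∫(1/(y - 4)) dy.
Step 4. Evaluate the standard form [assuming y > 4]: now log(y - 4) + 5*log(y - 3) - 2*log(y + 3).
Answer: log(y - 4) + 5*log(y - 3) - 2*log(y + 3).


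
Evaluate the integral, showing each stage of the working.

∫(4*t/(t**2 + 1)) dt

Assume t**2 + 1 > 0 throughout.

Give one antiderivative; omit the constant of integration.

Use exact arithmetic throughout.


Step 1. Substitute u = t**2 + 1, turning ∫(4*t/(t**2 + 1)) dt into ∫(2/u) du: now ∫(2/u) du.
Step 2. Evaluate the standard form [assuming u > 0]: now 2*log(u).
Step 3. Substitute back u = t**2 + 1: now 2*log(t**2 + 1).
Answer: 2*log(t**2 + 1).


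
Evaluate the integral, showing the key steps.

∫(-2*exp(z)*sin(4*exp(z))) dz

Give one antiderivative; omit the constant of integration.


Step 1. Substitute u = exp(z), turning ∫(-2*exp(z)*sin(4*exp(z))) dz into ∫(-2*sin(4*u)) du: now ∫(-2*sin(4*u)) du.
Step 2. Evaluate the standard form: now cos(4*u)/2.
Step 3. Substitute back u = exp(z): now cos(4*exp(z))/2.
Answer: cos(4*exp(z))/2.


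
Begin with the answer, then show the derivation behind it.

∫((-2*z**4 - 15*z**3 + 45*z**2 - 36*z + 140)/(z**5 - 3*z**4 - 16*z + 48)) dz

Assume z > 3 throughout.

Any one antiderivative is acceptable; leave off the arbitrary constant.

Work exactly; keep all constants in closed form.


The answer is -2*log(z - 3) - 3*log(z - 2) + 3*log(z + 2) - 3*atan(z/2)/2.
Step 1. Decompose ∫((-2*z**4 - 15*z**3 + 45*z**2 - 36*z + 140)/(z**5 - 3*z**4 - 16*z + 48)) dz by partial fractions, (-2*z**4 - 15*z**3 + 45*z**2 - 36*z + 140)/(z**5 - 3*z**4 - 16*z + 48) = -3/(z**2 + 4) + 3/(z + 2) - 3/(z - 2) - 2/(z - 3): now ∫(-2/(z - 3)) dz + ∫(-3/(z - 2)) dz + ∫(3/(z + 2)) dz + ∫(-3/(z**2 + 4)) dz.
Step 2. Evaluate the standard form [assuming z > -2]: now 3*log(z + 2) + ∫(-2/(z - 3)) dz + ∫(-3/(z - 2)) dz + ∫(-3/(z**2 + 4)) dz.
Step 3. Evaluate the standard form [assuming z > 3]: now -2*log(z - 3) + 3*log(z + 2) + ∫(-3/(z - 2)) dz + ∫(-3/(z**2 + 4)) dz.
Step 4. Evaluate the standard form [assuming z > 2]: now -2*log(z - 3) - 3*log(z - 2) + 3*log(z + 2) + ∫(-3/(z**2 + 4)) dz.
Step 5. Evaluate the standard form: now -2*log(z - 3) - 3*log(z - 2) + 3*log(z + 2) - 3*atan(z/2)/2.
Answer: -2*log(z - 3) - 3*log(z - 2) + 3*log(z + 2) - 3*atan(z/2)/2.


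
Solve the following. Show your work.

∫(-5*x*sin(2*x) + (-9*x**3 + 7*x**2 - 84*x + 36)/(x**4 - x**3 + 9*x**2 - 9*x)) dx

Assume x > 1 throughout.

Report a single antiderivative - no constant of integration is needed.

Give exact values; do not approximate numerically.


Step 1. Rewrite: now ∫(-5*x*sin(2*x)) dx + ∫((-9*x**3 + 7*x**2 - 84*x + 36)/(x**4 - x**3 + 9*x**2 - 9*x)) dx.
Step 2. Integrate ∫(-5*x*sin(2*x)) dx by parts with u = x, dv = (-5*sin(2*x)) dx, so v = 5*cos(2*x)/2: now 5*x*cos(2*x)/2 + ∫((-9*x**3 + 7*x**2 - 84*x + 36)/(x**4 - x**3 + 9*x**2 - 9*x)) dx + ∫(-5*cos(2*x)/2) dx.
Step 3. Evaluate the standard form: now 5*x*cos(2*x)/2 - 5*sin(2*x)/4 + ∫((-9*x**3 + 7*x**2 - 84*x + 36)/(x**4 - x**3 + 9*x**2 - 9*x)) dx.
Step 4. Decompose ∫((-9*x**3 + 7*x**2 - 84*x + 36)/(x**4 - x**3 + 9*x**2 - 9*x)) dx by partial fractions, (-9*x**3 + 7*x**2 - 84*x + 36)/(x**4 - x**3 + 9*x**2 - 9*x) = 3/(x**2 + 9) - 5/(x - 1) - 4/x: now 5*x*cos(2*x)/2 - 5*sin(2*x)/4 + ∫(-4/x) dx + ∫(-5/(x - 1)) dx + ∫(3/(x**2 + 9)) dx.
Step 5. Evaluate the standard form [assuming x > 1]: now 5*x*cos(2*x)/2 - 5*log(x - 1) - 5*sin(2*x)/4 + ∫(-4/x) dx + ∫(3/(x**2 + 9)) dx.
Step 6. Evaluate the standard form [assuming x > 0]: now 5*x*cos(2*x)/2 - 4*log(x) - 5*log(x - 1) - 5*sin(2*x)/4 + ∫(3/(x**2 + 9)) dx.
Step 7. Evaluate the standard form: now 5*x*cos(2*x)/2 - 4*log(x) - 5*log(x - 1) - 5*sin(2*x)/4 + atan(x/3).
Answer: 5*x*cos(2*x)/2 - 4*log(x) - 5*log(x - 1) - 5*sin(2*x)/4 + atan(x/3).


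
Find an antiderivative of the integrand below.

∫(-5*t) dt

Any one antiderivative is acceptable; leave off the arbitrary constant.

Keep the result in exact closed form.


Answer: -5*t**2/2.


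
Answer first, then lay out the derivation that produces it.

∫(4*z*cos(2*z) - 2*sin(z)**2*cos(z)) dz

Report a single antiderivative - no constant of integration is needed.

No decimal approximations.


The answer is 2*z*sin(2*z) - 2*sin(z)**3/3 + cos(2*z).
Step 1. Rewrite: now ∫(4*z*cos(2*z)) dz + ∫(-2*sin(z)**2*cos(z)) dz.
Step 2. Substitute u = sin(z), turning ∫(-2*sin(z)**2*cos(z)) dz into ∫(-2*u**2) du: now ∫(-2*u**2) du + ∫(4*z*cos(2*z)) dz.
Step 3. Evaluate the standard form: now -2*u**3/3 + ∫(4*z*cos(2*z)) dz.
Step 4. Substitute back u = sin(z): now -2*sin(z)**3/3 + ∫(4*z*cos(2*z)) dz.
Step 5. Integrate ∫(4*z*cos(2*z)) dz by parts with u = z, dv = (4*cos(2*z)) dz, so v = 2*sin(2*z): now 2*z*sin(2*z) - 2*sin(z)**3/3 + ∫(-2*sin(2*z)) dz.
Step 6. Evaluate the standard form: now 2*z*sin(2*z) - 2*sin(z)**3/3 + cos(2*z).
Answer: 2*z*sin(2*z) - 2*sin(z)**3/3 + cos(2*z).


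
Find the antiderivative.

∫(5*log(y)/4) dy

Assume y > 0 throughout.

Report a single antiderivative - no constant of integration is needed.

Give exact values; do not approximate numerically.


Answer: 5*y*log(y)/4 - 5*y/4.


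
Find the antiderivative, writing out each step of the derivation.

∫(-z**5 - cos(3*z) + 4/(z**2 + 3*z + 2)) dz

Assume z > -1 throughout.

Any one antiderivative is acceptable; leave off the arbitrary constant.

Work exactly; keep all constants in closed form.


Step 1. Rewrite: now ∫(-z**5) dz + ∫(4/(z**2 + 3*z + 2)) dz + ∫(-cos(3*z)) dz.
Step 2. Evaluate the standard form: now -sin(3*z)/3 + ∫(-z**5) dz + ∫(4/(z**2 + 3*z + 2)) dz.
Step 3. Evaluate the standard form: now -z**6/6 - sin(3*z)/3 + ∫(4/(z**2 + 3*z + 2)) dz.
Step 4. Decompose ∫(4/(z**2 + 3*z + 2)) dz by partial fractions, 4/(z**2 + 3*z + 2) = -4/(z + 2) + 4/(z + 1): now -z**6/6 - sin(3*z)/3 + ∫(4/(z + 1)) dz + ∫(-4/(z + 2)) dz.
Step 5. Evaluate the standard form [assuming z > -2]: now -z**6/6 - 4*log(z + 2) - sin(3*z)/3 + ∫(4/(z + 1)) dz.
Step 6. Evaluate the standard form [assuming z > -1]: now -z**6/6 + 4*log(z + 1) - 4*log(z + 2) - sin(3*z)/3.
Answer: -z**6/6 + 4*log(z + 1) - 4*log(z + 2) - sin(3*z)/3.


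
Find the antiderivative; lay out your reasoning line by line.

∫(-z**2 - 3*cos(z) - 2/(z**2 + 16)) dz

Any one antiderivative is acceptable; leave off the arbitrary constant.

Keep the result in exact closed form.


Step 1. Rewrite: now ∫(-z**2) dz + ∫(-2/(z**2 + 16)) dz + ∫(-3*cos(z)) dz.
Step 2. Evaluate the standard form: now -z**3/3 + ∫(-2/(z**2 + 16)) dz + ∫(-3*cos(z)) dz.
Step 3. Evaluate the standard form: now -z**3/3 - 3*sin(z) + ∫(-2/(z**2 + 16)) dz.
Step 4. Evaluate the standard form: now -z**3/3 - 3*sin(z) - atan(z/4)/2.
Answer: -z**3/3 - 3*sin(z) - atan(z/4)/2.


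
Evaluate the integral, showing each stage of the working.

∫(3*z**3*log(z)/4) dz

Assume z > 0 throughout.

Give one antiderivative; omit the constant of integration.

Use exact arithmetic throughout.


Step 1. Integrate ∫(3*z**3*log(z)/4) dz by parts with u = log(z), dv = (3*z**3/4) dz, so v = 3*z**4/16 [assuming z > 0]: now 3*z**4*log(z)/16 + ∫(-3*z**3/16) dz.
Step 2. Evaluate the standard form: now 3*z**4*log(z)/16 - 3*z**4/64.
Answer: 3*z**4*log(z)/16 - 3*z**4/64.


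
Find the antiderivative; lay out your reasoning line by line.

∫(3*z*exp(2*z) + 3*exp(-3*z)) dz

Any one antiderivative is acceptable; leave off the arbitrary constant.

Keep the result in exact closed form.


Step 1. Rewrite: now ∫(3*z*exp(2*z)) dz + ∫(3*exp(-3*z)) dz.
Step 2. Integrate ∫(3*z*exp(2*z)) dz by parts with u = z, dv = (3*exp(2*z)) dz, so v = 3*exp(2*z)/2: now 3*z*exp(2*z)/2 + ∫(3*exp(-3*z)) dz + ∫(-3*exp(2*z)/2) dz.
Step 3. Evaluate the standard form: now 3*z*exp(2*z)/2 - 3*exp(2*z)/4 + ∫(3*exp(-3*z)) dz.
Step 4. Evaluate the standard form: now 3*z*exp(2*z)/2 - 3*exp(2*z)/4 - exp(-3*z).
Answer: 3*z*exp(2*z)/2 - 3*exp(2*z)/4 - exp(-3*z).


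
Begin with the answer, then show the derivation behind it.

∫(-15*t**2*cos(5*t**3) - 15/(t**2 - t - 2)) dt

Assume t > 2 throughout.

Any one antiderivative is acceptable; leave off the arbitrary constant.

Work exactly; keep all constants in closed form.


The answer is -5*log(t - 2) + 5*log(t + 1) - sin(5*t**3).
Step 1. Rewrite: now ∫(-15*t**2*cos(5*t**3)) dt + ∫(-15/(t**2 - t - 2)) dt.
Step 2. Substitute u = t**3, turning ∫(-15*t**2*cos(5*t**3)) dt into ∫(-5*cos(5*u)) du: now ∫(-15/(t**2 - t - 2)) dt + ∫(-5*cos(5*u)) du.
Step 3. Evaluate the standard form: now -sin(5*u) + ∫(-15/(t**2 - t - 2)) dt.
Step 4. Substitute back u = t**3: now -sin(5*t**3) + ∫(-15/(t**2 - t - 2)) dt.
Step 5. Decompose ∫(-15/(t**2 - t - 2)) dt by partial fractions, -15/(t**2 - t - 2) = 5/(t + 1) - 5/(t - 2): now -sin(5*t**3) + ∫(-5/(t - 2)) dt + ∫(5/(t + 1)) dt.
Step 6. Evaluate the standard form [assuming t > -1]: now 5*log(t + 1) - sin(5*t**3) + ∫(-5/(t - 2)) dt.
Step 7. Evaluate the standard form [assuming t > 2]: now -5*log(t - 2) + 5*log(t + 1) - sin(5*t**3).
Answer: -5*log(t - 2) + 5*log(t + 1) - sin(5*t**3).
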